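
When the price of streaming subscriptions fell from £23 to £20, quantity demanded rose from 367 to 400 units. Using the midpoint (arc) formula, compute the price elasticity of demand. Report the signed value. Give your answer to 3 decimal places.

-0.617

ΔQ = 400 − 367 = 33; ΔP = 20 − 23 = -3.
Midpoints: P̄ = 21.50, Q̄ = 383.5.
ε = (ΔQ/ΔP)(P̄/Q̄) = (33/-3)(21.50/383.5).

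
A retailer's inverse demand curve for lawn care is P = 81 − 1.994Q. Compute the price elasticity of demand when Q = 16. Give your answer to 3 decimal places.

At Q = 16, P = 81 − 1.994(16) = 49.10.
dP/dQ = −1.994, so dQ/dP = 1/(−1.994) = -0.502.
ε = (dQ/dP)(P/Q) = (-0.502)(49.10/16).

-1.539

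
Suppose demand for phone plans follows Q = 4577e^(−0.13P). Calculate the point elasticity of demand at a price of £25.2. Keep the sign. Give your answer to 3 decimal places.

At P = 25.2, Q = 172.915.
dQ/dP = −0.13·4577e^(−0.13P) = −0.13Q = -22.479.
ε = (dQ/dP)(P/Q) = (-22.479)(25.2/172.915).

-3.276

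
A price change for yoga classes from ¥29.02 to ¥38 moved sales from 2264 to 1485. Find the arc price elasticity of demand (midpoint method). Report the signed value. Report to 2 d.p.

ΔQ = 1485 − 2264 = -779; ΔP = 38 − 29.02 = 8.98.
Midpoints: P̄ = 33.51, Q̄ = 1874.5.
ε = (ΔQ/ΔP)(P̄/Q̄) = (-779/8.98)(33.51/1874.5).

-1.55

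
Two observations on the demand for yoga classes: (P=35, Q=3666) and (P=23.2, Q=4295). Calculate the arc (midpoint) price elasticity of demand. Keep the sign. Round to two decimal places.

-0.39

ΔQ = 4295 − 3666 = 629; ΔP = 23.2 − 35 = -11.8.
Midpoints: P̄ = 29.10, Q̄ = 3980.5.
ε = (ΔQ/ΔP)(P̄/Q̄) = (629/-11.8)(29.10/3980.5).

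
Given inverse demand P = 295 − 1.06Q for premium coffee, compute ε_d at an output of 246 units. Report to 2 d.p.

At Q = 246, P = 295 − 1.06(246) = 34.24.
dP/dQ = −1.06, so dQ/dP = 1/(−1.06) = -0.943.
ε = (dQ/dP)(P/Q) = (-0.943)(34.24/246).

-0.13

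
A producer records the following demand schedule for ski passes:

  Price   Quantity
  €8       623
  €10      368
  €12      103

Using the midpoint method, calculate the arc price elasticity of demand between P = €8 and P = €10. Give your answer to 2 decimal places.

At P = 8, Q = 623; at P = 10, Q = 368.
ΔQ = -255, ΔP = 2. Midpoints: P̄ = 9.00, Q̄ = 495.5.
ε = (ΔQ/ΔP)(P̄/Q̄) = (-255/2)(9.00/495.5).

-2.32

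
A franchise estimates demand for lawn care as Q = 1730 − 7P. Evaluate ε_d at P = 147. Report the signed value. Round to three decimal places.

At P = 147, Q = 701.
dQ/dP = −7.
ε = (dQ/dP)(P/Q) = (-7)(147/701).
|ε| > 1, so demand is elastic at this price.

-1.468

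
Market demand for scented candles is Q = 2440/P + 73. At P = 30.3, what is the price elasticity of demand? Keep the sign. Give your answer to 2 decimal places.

At P = 30.3, Q = 153.528.
dQ/dP = −2440/P² = -2.658.
ε = (dQ/dP)(P/Q) = (-2.658)(30.3/153.528).

-0.52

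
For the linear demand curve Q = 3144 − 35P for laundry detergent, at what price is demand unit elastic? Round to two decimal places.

44.91

For linear demand Q = a − bP, ε = −bP/(a − bP). |ε| = 1 when bP = a − bP, i.e. P = a/(2b).
P = 3144/(2·35) = 3144/70 = 44.9143.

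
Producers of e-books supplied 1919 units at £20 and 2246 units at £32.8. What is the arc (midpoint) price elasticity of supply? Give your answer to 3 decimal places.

ΔQ = 2246 − 1919 = 327; ΔP = 32.8 − 20 = 12.8.
Midpoints: P̄ = 26.40, Q̄ = 2082.5.
ε_s = (ΔQ/ΔP)(P̄/Q̄) = (327/12.8)(26.40/2082.5).

0.324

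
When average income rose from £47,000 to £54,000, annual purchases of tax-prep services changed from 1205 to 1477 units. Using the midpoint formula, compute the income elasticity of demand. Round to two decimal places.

1.46

ΔQ = 272, ΔI = 7000. Midpoints: Ī = 50,500, Q̄ = 1341.0.
ε_I = (ΔQ/ΔI)(Ī/Q̄) = (272/7000)(50500/1341.0).
ε_I > 0, so the good is normal.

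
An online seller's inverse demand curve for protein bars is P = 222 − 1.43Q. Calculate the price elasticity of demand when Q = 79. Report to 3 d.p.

At Q = 79, P = 222 − 1.43(79) = 109.03.
dP/dQ = −1.43, so dQ/dP = 1/(−1.43) = -0.699.
ε = (dQ/dP)(P/Q) = (-0.699)(109.03/79).

-0.965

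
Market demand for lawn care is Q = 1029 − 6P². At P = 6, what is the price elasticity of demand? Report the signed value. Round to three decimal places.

At P = 6, Q = 813.
dQ/dP = −12P = -72.
ε = (dQ/dP)(P/Q) = (-72)(6/813).
|ε| < 1, so demand is inelastic at this price.

-0.531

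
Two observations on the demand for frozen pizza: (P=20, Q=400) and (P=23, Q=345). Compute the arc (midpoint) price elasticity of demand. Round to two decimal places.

-1.06

ΔQ = 345 − 400 = -55; ΔP = 23 − 20 = 3.
Midpoints: P̄ = 21.50, Q̄ = 372.5.
ε = (ΔQ/ΔP)(P̄/Q̄) = (-55/3)(21.50/372.5).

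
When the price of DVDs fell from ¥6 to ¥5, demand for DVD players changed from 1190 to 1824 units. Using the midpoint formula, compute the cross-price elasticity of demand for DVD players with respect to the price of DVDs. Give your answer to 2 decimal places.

-2.31

ΔQ_x = 1824 − 1190 = 634; ΔP_y = 5 − 6 = -1.
Midpoints: P̄_y = 5.50, Q̄_x = 1507.0.
ε_xy = (ΔQ_x/ΔP_y)(P̄_y/Q̄_x) = (634/-1)(5.50/1507.0).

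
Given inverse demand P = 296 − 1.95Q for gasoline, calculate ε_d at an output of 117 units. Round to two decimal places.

At Q = 117, P = 296 − 1.95(117) = 67.85.
dP/dQ = −1.95, so dQ/dP = 1/(−1.95) = -0.513.
ε = (dQ/dP)(P/Q) = (-0.513)(67.85/117).

-0.30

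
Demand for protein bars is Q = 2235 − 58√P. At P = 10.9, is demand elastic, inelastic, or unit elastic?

inelastic

Q = 2043.512, dQ/dP = -8.784.
ε = (dQ/dP)(P/Q) ≈ -0.047.
|ε| = 0.05 < 1.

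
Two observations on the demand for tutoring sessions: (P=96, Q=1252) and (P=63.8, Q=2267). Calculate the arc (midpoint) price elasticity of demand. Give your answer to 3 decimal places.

ΔQ = 2267 − 1252 = 1015; ΔP = 63.8 − 96 = -32.2.
Midpoints: P̄ = 79.90, Q̄ = 1759.5.
ε = (ΔQ/ΔP)(P̄/Q̄) = (1015/-32.2)(79.90/1759.5).

-1.431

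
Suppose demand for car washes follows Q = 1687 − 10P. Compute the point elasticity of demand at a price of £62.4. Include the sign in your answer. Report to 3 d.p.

At P = 62.4, Q = 1063.
dQ/dP = −10.
ε = (dQ/dP)(P/Q) = (-10)(62.4/1063).
|ε| < 1, so demand is inelastic at this price.

-0.587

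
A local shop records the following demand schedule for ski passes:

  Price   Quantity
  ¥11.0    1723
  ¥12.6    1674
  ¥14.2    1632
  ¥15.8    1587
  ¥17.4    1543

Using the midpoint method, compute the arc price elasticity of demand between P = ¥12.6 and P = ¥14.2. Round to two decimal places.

At P = 12.6, Q = 1674; at P = 14.2, Q = 1632.
ΔQ = -42, ΔP = 1.6. Midpoints: P̄ = 13.40, Q̄ = 1653.0.
ε = (ΔQ/ΔP)(P̄/Q̄) = (-42/1.6)(13.40/1653.0).

-0.21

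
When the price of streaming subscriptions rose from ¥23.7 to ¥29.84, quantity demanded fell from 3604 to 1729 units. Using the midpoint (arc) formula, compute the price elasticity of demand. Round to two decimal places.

ΔQ = 1729 − 3604 = -1875; ΔP = 29.84 − 23.7 = 6.14.
Midpoints: P̄ = 26.77, Q̄ = 2666.5.
ε = (ΔQ/ΔP)(P̄/Q̄) = (-1875/6.14)(26.77/2666.5).

-3.07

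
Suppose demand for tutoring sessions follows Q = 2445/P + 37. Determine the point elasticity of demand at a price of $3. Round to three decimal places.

At P = 3, Q = 852.
dQ/dP = −2445/P² = -271.667.
ε = (dQ/dP)(P/Q) = (-271.667)(3/852).

-0.957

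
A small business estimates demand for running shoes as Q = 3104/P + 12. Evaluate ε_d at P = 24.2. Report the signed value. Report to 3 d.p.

-0.914

At P = 24.2, Q = 140.264.
dQ/dP = −3104/P² = -5.300.
ε = (dQ/dP)(P/Q) = (-5.300)(24.2/140.264).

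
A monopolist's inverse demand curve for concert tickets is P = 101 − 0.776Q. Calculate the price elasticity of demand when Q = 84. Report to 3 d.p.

-0.549

At Q = 84, P = 101 − 0.776(84) = 35.82.
dP/dQ = −0.776, so dQ/dP = 1/(−0.776) = -1.289.
ε = (dQ/dP)(P/Q) = (-1.289)(35.82/84).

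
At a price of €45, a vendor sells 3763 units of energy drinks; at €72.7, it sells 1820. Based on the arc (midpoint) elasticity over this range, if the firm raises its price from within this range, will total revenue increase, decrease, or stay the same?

decrease

Arc ε = (-1943/27.7)(58.85/2791.5) ≈ -1.479.
|ε| = 1.48 > 1, so demand is elastic. A price rise therefore reduces total revenue.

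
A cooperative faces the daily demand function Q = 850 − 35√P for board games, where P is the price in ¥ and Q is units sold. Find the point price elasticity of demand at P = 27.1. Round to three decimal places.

-0.136

At P = 27.1, Q = 667.798.
dQ/dP = −35/(2√P) = -3.362.
ε = (dQ/dP)(P/Q) = (-3.362)(27.1/667.798).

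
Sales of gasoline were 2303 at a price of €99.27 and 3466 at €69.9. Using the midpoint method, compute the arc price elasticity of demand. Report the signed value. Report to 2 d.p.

ΔQ = 3466 − 2303 = 1163; ΔP = 69.9 − 99.27 = -29.37.
Midpoints: P̄ = 84.59, Q̄ = 2884.5.
ε = (ΔQ/ΔP)(P̄/Q̄) = (1163/-29.37)(84.59/2884.5).

-1.16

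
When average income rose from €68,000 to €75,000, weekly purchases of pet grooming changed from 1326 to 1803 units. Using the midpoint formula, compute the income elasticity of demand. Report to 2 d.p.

ΔQ = 477, ΔI = 7000. Midpoints: Ī = 71,500, Q̄ = 1564.5.
ε_I = (ΔQ/ΔI)(Ī/Q̄) = (477/7000)(71500/1564.5).

3.11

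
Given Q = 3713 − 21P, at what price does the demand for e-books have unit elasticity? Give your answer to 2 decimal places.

88.40

For linear demand Q = a − bP, ε = −bP/(a − bP). |ε| = 1 when bP = a − bP, i.e. P = a/(2b).
P = 3713/(2·21) = 3713/42 = 88.4048.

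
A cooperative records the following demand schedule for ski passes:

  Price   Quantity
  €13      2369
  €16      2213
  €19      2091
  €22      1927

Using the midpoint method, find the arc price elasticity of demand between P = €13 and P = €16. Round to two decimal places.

-0.33

At P = 13, Q = 2369; at P = 16, Q = 2213.
ΔQ = -156, ΔP = 3. Midpoints: P̄ = 14.50, Q̄ = 2291.0.
ε = (ΔQ/ΔP)(P̄/Q̄) = (-156/3)(14.50/2291.0).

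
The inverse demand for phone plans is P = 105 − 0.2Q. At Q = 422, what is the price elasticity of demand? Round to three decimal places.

At Q = 422, P = 105 − 0.2(422) = 20.60.
dP/dQ = −0.2, so dQ/dP = 1/(−0.2) = -5.000.
ε = (dQ/dP)(P/Q) = (-5.000)(20.60/422).

-0.244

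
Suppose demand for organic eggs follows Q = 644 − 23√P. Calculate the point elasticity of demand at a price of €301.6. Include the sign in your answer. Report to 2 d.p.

At P = 301.6, Q = 244.567.
dQ/dP = −23/(2√P) = -0.662.
ε = (dQ/dP)(P/Q) = (-0.662)(301.6/244.567).

-0.82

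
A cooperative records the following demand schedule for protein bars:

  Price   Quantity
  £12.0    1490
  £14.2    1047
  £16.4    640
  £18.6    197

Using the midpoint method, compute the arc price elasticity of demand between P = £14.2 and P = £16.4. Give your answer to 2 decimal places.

At P = 14.2, Q = 1047; at P = 16.4, Q = 640.
ΔQ = -407, ΔP = 2.2. Midpoints: P̄ = 15.30, Q̄ = 843.5.
ε = (ΔQ/ΔP)(P̄/Q̄) = (-407/2.2)(15.30/843.5).

-3.36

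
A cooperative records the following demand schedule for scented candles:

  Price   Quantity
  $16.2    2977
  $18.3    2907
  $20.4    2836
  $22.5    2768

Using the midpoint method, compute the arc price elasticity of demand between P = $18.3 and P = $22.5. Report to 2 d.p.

At P = 18.3, Q = 2907; at P = 22.5, Q = 2768.
ΔQ = -139, ΔP = 4.2. Midpoints: P̄ = 20.40, Q̄ = 2837.5.
ε = (ΔQ/ΔP)(P̄/Q̄) = (-139/4.2)(20.40/2837.5).

-0.24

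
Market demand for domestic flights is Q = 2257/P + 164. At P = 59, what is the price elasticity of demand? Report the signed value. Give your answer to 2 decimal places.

At P = 59, Q = 202.254.
dQ/dP = −2257/P² = -0.648.
ε = (dQ/dP)(P/Q) = (-0.648)(59/202.254).

-0.19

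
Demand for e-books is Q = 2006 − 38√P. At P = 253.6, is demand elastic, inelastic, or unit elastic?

Q = 1400.857, dQ/dP = -1.193.
ε = (dQ/dP)(P/Q) ≈ -0.216.
|ε| = 0.22 < 1.

inelastic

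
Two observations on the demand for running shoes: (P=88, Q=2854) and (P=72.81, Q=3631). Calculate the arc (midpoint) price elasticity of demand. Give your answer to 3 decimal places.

-1.268

ΔQ = 3631 − 2854 = 777; ΔP = 72.81 − 88 = -15.19.
Midpoints: P̄ = 80.41, Q̄ = 3242.5.
ε = (ΔQ/ΔP)(P̄/Q̄) = (777/-15.19)(80.41/3242.5).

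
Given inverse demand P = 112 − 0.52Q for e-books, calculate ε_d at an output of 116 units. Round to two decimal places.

At Q = 116, P = 112 − 0.52(116) = 51.68.
dP/dQ = −0.52, so dQ/dP = 1/(−0.52) = -1.923.
ε = (dQ/dP)(P/Q) = (-1.923)(51.68/116).

-0.86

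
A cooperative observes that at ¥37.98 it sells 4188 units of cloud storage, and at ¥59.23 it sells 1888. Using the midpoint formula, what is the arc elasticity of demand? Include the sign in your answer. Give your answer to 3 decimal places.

-1.732

ΔQ = 1888 − 4188 = -2300; ΔP = 59.23 − 37.98 = 21.25.
Midpoints: P̄ = 48.60, Q̄ = 3038.0.
ε = (ΔQ/ΔP)(P̄/Q̄) = (-2300/21.25)(48.60/3038.0).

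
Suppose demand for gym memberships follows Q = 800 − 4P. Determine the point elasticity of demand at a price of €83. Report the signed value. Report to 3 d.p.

-0.709

At P = 83, Q = 468.
dQ/dP = −4.
ε = (dQ/dP)(P/Q) = (-4)(83/468).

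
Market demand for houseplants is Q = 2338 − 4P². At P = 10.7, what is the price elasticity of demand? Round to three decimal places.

-0.487

At P = 10.7, Q = 1880.040.
dQ/dP = −8P = -85.600.
ε = (dQ/dP)(P/Q) = (-85.600)(10.7/1880.040).
|ε| < 1, so demand is inelastic at this price.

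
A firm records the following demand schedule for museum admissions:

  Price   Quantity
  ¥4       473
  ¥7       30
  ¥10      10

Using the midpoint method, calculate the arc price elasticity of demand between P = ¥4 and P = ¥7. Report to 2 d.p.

-3.23

At P = 4, Q = 473; at P = 7, Q = 30.
ΔQ = -443, ΔP = 3. Midpoints: P̄ = 5.50, Q̄ = 251.5.
ε = (ΔQ/ΔP)(P̄/Q̄) = (-443/3)(5.50/251.5).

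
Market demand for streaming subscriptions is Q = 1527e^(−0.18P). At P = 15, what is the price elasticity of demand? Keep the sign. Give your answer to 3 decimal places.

-2.700

At P = 15, Q = 102.623.
dQ/dP = −0.18·1527e^(−0.18P) = −0.18Q = -18.472.
ε = (dQ/dP)(P/Q) = (-18.472)(15/102.623).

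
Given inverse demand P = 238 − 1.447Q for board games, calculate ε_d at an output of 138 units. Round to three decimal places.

-0.192

At Q = 138, P = 238 − 1.447(138) = 38.31.
dP/dQ = −1.447, so dQ/dP = 1/(−1.447) = -0.691.
ε = (dQ/dP)(P/Q) = (-0.691)(38.31/138).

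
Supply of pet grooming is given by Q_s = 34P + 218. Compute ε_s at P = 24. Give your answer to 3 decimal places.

0.789

At P = 24, Q_s = 1034.
dQ_s/dP = 34.
ε_s = (dQ_s/dP)(P/Q_s) = (34)(24/1034).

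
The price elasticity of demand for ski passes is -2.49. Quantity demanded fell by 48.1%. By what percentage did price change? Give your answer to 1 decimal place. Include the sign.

%ΔP ≈ %ΔQ / ε = (-48.1%)/(-2.49) = 19.32%.

19.3%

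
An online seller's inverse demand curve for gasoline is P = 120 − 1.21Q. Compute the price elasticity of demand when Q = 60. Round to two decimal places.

-0.65

At Q = 60, P = 120 − 1.21(60) = 47.40.
dP/dQ = −1.21, so dQ/dP = 1/(−1.21) = -0.826.
ε = (dQ/dP)(P/Q) = (-0.826)(47.40/60).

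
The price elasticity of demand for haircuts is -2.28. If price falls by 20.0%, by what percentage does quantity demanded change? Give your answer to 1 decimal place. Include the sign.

%ΔQ ≈ ε × %ΔP = (-2.28)(-20.0%) = 45.60%.

45.6%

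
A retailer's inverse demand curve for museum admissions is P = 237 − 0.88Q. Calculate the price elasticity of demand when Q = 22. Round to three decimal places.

-11.242

At Q = 22, P = 237 − 0.88(22) = 217.64.
dP/dQ = −0.88, so dQ/dP = 1/(−0.88) = -1.136.
ε = (dQ/dP)(P/Q) = (-1.136)(217.64/22).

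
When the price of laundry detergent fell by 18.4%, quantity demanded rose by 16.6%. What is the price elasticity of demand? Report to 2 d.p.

-0.90

ε = %ΔQ / %ΔP = (16.6)/(-18.4) = -0.902.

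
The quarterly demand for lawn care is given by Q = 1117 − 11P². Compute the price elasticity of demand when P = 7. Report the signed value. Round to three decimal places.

At P = 7, Q = 578.
dQ/dP = −22P = -154.
ε = (dQ/dP)(P/Q) = (-154)(7/578).
|ε| > 1, so demand is elastic at this price.

-1.865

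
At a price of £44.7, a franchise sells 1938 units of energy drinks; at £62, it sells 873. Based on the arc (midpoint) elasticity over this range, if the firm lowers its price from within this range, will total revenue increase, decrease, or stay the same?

increase

Arc ε = (-1065/17.3)(53.35/1405.5) ≈ -2.337.
|ε| = 2.34 > 1, so demand is elastic. A price cut therefore raises total revenue.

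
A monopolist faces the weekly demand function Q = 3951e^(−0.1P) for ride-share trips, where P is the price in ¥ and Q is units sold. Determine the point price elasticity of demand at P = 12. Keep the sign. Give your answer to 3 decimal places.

At P = 12, Q = 1190.018.
dQ/dP = −0.1·3951e^(−0.1P) = −0.1Q = -119.002.
ε = (dQ/dP)(P/Q) = (-119.002)(12/1190.018).
|ε| > 1, so demand is elastic at this price.

-1.200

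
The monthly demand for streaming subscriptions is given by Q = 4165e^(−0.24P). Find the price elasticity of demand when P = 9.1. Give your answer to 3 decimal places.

At P = 9.1, Q = 468.938.
dQ/dP = −0.24·4165e^(−0.24P) = −0.24Q = -112.545.
ε = (dQ/dP)(P/Q) = (-112.545)(9.1/468.938).
|ε| > 1, so demand is elastic at this price.

-2.184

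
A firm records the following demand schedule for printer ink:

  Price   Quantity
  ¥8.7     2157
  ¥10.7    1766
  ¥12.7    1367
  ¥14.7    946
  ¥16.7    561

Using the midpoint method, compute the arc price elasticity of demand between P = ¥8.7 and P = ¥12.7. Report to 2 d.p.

At P = 8.7, Q = 2157; at P = 12.7, Q = 1367.
ΔQ = -790, ΔP = 4.0. Midpoints: P̄ = 10.70, Q̄ = 1762.0.
ε = (ΔQ/ΔP)(P̄/Q̄) = (-790/4.0)(10.70/1762.0).

-1.20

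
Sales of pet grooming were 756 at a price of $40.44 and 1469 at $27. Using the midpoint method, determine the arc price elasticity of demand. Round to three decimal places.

-1.608

ΔQ = 1469 − 756 = 713; ΔP = 27 − 40.44 = -13.44.
Midpoints: P̄ = 33.72, Q̄ = 1112.5.
ε = (ΔQ/ΔP)(P̄/Q̄) = (713/-13.44)(33.72/1112.5).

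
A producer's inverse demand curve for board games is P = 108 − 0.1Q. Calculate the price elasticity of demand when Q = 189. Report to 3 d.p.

At Q = 189, P = 108 − 0.1(189) = 89.10.
dP/dQ = −0.1, so dQ/dP = 1/(−0.1) = -10.000.
ε = (dQ/dP)(P/Q) = (-10.000)(89.10/189).

-4.714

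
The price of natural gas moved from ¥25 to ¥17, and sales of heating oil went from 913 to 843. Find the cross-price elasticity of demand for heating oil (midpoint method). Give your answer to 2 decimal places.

0.21

ΔQ_x = 843 − 913 = -70; ΔP_y = 17 − 25 = -8.
Midpoints: P̄_y = 21.00, Q̄_x = 878.0.
ε_xy = (ΔQ_x/ΔP_y)(P̄_y/Q̄_x) = (-70/-8)(21.00/878.0).
ε_xy > 0, so the goods are substitutes.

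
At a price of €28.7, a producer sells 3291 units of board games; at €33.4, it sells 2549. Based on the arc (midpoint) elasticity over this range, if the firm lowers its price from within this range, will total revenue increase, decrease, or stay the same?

increase

Arc ε = (-742/4.7)(31.05/2920.0) ≈ -1.679.
|ε| = 1.68 > 1, so demand is elastic. A price cut therefore raises total revenue.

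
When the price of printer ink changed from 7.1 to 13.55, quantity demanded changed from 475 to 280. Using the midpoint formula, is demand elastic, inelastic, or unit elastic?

inelastic

Arc ε ≈ -0.827.
|ε| = 0.83 < 1.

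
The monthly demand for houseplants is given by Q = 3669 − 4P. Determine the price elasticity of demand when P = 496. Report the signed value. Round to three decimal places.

-1.177

At P = 496, Q = 1685.
dQ/dP = −4.
ε = (dQ/dP)(P/Q) = (-4)(496/1685).
|ε| > 1, so demand is elastic at this price.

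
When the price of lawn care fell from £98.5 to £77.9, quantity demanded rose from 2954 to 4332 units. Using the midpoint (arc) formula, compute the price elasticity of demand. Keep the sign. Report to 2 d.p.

ΔQ = 4332 − 2954 = 1378; ΔP = 77.9 − 98.5 = -20.6.
Midpoints: P̄ = 88.20, Q̄ = 3643.0.
ε = (ΔQ/ΔP)(P̄/Q̄) = (1378/-20.6)(88.20/3643.0).

-1.62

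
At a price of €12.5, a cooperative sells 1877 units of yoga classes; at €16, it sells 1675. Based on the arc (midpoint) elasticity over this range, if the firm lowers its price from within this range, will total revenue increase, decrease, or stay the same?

decrease

Arc ε = (-202/3.5)(14.25/1776.0) ≈ -0.463.
|ε| = 0.46 < 1, so demand is inelastic. A price cut therefore reduces total revenue.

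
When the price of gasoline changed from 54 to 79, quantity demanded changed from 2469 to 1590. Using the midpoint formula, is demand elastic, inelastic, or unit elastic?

elastic

Arc ε ≈ -1.152.
|ε| = 1.15 > 1.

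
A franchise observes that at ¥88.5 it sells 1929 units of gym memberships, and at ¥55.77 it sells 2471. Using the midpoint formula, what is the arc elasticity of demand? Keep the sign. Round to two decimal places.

ΔQ = 2471 − 1929 = 542; ΔP = 55.77 − 88.5 = -32.73.
Midpoints: P̄ = 72.14, Q̄ = 2200.0.
ε = (ΔQ/ΔP)(P̄/Q̄) = (542/-32.73)(72.14/2200.0).

-0.54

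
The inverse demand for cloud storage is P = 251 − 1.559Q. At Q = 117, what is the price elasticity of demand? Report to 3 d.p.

-0.376

At Q = 117, P = 251 − 1.559(117) = 68.60.
dP/dQ = −1.559, so dQ/dP = 1/(−1.559) = -0.641.
ε = (dQ/dP)(P/Q) = (-0.641)(68.60/117).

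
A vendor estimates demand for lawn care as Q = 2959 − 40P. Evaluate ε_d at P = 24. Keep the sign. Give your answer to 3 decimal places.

At P = 24, Q = 1999.
dQ/dP = −40.
ε = (dQ/dP)(P/Q) = (-40)(24/1999).

-0.480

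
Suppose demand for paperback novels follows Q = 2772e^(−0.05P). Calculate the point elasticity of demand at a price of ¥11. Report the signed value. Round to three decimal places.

At P = 11, Q = 1599.305.
dQ/dP = −0.05·2772e^(−0.05P) = −0.05Q = -79.965.
ε = (dQ/dP)(P/Q) = (-79.965)(11/1599.305).
|ε| < 1, so demand is inelastic at this price.

-0.550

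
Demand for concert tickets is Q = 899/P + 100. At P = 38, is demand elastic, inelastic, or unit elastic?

inelastic

Q = 123.658, dQ/dP = -0.623.
ε = (dQ/dP)(P/Q) ≈ -0.191.
|ε| = 0.19 < 1.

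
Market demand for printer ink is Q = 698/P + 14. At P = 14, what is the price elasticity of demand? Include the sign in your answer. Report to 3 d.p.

At P = 14, Q = 63.857.
dQ/dP = −698/P² = -3.561.
ε = (dQ/dP)(P/Q) = (-3.561)(14/63.857).
|ε| < 1, so demand is inelastic at this price.

-0.781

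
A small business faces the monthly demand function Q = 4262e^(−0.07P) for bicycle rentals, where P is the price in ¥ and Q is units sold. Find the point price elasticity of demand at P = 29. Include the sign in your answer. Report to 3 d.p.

-2.030

At P = 29, Q = 559.752.
dQ/dP = −0.07·4262e^(−0.07P) = −0.07Q = -39.183.
ε = (dQ/dP)(P/Q) = (-39.183)(29/559.752).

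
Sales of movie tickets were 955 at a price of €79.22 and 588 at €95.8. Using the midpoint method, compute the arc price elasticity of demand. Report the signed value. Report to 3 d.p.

-2.511

ΔQ = 588 − 955 = -367; ΔP = 95.8 − 79.22 = 16.58.
Midpoints: P̄ = 87.51, Q̄ = 771.5.
ε = (ΔQ/ΔP)(P̄/Q̄) = (-367/16.58)(87.51/771.5).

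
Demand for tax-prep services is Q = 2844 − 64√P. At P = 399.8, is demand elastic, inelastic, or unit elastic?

inelastic

Q = 1564.320, dQ/dP = -1.600.
ε = (dQ/dP)(P/Q) ≈ -0.409.
|ε| = 0.41 < 1.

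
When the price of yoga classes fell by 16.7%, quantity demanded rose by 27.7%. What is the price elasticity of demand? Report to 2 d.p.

ε = %ΔQ / %ΔP = (27.7)/(-16.7) = -1.659.

-1.66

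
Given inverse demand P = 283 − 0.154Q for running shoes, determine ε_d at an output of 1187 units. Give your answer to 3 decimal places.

At Q = 1187, P = 283 − 0.154(1187) = 100.20.
dP/dQ = −0.154, so dQ/dP = 1/(−0.154) = -6.494.
ε = (dQ/dP)(P/Q) = (-6.494)(100.20/1187).

-0.548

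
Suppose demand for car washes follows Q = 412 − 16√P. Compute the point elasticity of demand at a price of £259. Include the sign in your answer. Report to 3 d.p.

At P = 259, Q = 154.504.
dQ/dP = −16/(2√P) = -0.497.
ε = (dQ/dP)(P/Q) = (-0.497)(259/154.504).
|ε| < 1, so demand is inelastic at this price.

-0.833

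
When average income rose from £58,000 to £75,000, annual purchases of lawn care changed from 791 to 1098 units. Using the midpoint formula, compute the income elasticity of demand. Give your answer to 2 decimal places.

ΔQ = 307, ΔI = 17000. Midpoints: Ī = 66,500, Q̄ = 944.5.
ε_I = (ΔQ/ΔI)(Ī/Q̄) = (307/17000)(66500/944.5).

1.27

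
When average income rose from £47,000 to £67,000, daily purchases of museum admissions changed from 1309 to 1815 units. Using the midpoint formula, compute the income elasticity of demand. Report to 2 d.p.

0.92

ΔQ = 506, ΔI = 20000. Midpoints: Ī = 57,000, Q̄ = 1562.0.
ε_I = (ΔQ/ΔI)(Ī/Q̄) = (506/20000)(57000/1562.0).
ε_I > 0, so the good is normal.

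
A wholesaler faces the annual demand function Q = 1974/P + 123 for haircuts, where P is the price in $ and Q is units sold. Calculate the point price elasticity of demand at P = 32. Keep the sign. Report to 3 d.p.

At P = 32, Q = 184.688.
dQ/dP = −1974/P² = -1.928.
ε = (dQ/dP)(P/Q) = (-1.928)(32/184.688).
|ε| < 1, so demand is inelastic at this price.

-0.334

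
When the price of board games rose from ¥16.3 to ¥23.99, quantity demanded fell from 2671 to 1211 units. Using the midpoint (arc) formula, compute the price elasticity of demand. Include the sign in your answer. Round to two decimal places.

-1.97

ΔQ = 1211 − 2671 = -1460; ΔP = 23.99 − 16.3 = 7.69.
Midpoints: P̄ = 20.14, Q̄ = 1941.0.
ε = (ΔQ/ΔP)(P̄/Q̄) = (-1460/7.69)(20.14/1941.0).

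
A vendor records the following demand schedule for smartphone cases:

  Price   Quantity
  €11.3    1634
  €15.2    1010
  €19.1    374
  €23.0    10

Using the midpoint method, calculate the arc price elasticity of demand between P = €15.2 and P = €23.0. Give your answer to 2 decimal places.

At P = 15.2, Q = 1010; at P = 23.0, Q = 10.
ΔQ = -1000, ΔP = 7.8. Midpoints: P̄ = 19.10, Q̄ = 510.0.
ε = (ΔQ/ΔP)(P̄/Q̄) = (-1000/7.8)(19.10/510.0).

-4.80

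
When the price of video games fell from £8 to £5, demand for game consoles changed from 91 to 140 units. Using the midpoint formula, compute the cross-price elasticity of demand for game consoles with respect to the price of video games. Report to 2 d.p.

-0.92

ΔQ_x = 140 − 91 = 49; ΔP_y = 5 − 8 = -3.
Midpoints: P̄_y = 6.50, Q̄_x = 115.5.
ε_xy = (ΔQ_x/ΔP_y)(P̄_y/Q̄_x) = (49/-3)(6.50/115.5).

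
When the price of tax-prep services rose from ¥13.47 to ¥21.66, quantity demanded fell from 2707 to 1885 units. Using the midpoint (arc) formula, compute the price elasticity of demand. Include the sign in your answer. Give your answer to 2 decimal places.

-0.77

ΔQ = 1885 − 2707 = -822; ΔP = 21.66 − 13.47 = 8.19.
Midpoints: P̄ = 17.57, Q̄ = 2296.0.
ε = (ΔQ/ΔP)(P̄/Q̄) = (-822/8.19)(17.57/2296.0).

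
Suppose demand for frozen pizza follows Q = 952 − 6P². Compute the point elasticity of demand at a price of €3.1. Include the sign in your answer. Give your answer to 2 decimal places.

-0.13

At P = 3.1, Q = 894.340.
dQ/dP = −12P = -37.200.
ε = (dQ/dP)(P/Q) = (-37.200)(3.1/894.340).
|ε| < 1, so demand is inelastic at this price.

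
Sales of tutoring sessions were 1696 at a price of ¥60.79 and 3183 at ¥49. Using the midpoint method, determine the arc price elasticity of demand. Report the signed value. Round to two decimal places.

ΔQ = 3183 − 1696 = 1487; ΔP = 49 − 60.79 = -11.79.
Midpoints: P̄ = 54.89, Q̄ = 2439.5.
ε = (ΔQ/ΔP)(P̄/Q̄) = (1487/-11.79)(54.89/2439.5).

-2.84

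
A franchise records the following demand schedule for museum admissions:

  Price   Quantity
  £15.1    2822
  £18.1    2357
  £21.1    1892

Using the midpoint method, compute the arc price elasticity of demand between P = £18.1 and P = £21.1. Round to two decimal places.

-1.43

At P = 18.1, Q = 2357; at P = 21.1, Q = 1892.
ΔQ = -465, ΔP = 3.0. Midpoints: P̄ = 19.60, Q̄ = 2124.5.
ε = (ΔQ/ΔP)(P̄/Q̄) = (-465/3.0)(19.60/2124.5).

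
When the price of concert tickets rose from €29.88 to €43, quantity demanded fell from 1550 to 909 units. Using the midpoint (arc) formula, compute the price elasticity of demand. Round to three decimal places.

-1.448

ΔQ = 909 − 1550 = -641; ΔP = 43 − 29.88 = 13.12.
Midpoints: P̄ = 36.44, Q̄ = 1229.5.
ε = (ΔQ/ΔP)(P̄/Q̄) = (-641/13.12)(36.44/1229.5).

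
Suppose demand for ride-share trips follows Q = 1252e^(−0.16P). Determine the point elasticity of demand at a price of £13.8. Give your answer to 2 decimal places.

-2.21

At P = 13.8, Q = 137.620.
dQ/dP = −0.16·1252e^(−0.16P) = −0.16Q = -22.019.
ε = (dQ/dP)(P/Q) = (-22.019)(13.8/137.620).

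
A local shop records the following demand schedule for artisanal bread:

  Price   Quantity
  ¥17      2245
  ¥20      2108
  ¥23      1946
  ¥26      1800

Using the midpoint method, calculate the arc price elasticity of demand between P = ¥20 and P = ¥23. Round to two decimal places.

-0.57

At P = 20, Q = 2108; at P = 23, Q = 1946.
ΔQ = -162, ΔP = 3. Midpoints: P̄ = 21.50, Q̄ = 2027.0.
ε = (ΔQ/ΔP)(P̄/Q̄) = (-162/3)(21.50/2027.0).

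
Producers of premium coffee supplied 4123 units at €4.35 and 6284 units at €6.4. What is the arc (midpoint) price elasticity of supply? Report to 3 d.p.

ΔQ = 6284 − 4123 = 2161; ΔP = 6.4 − 4.35 = 2.05.
Midpoints: P̄ = 5.38, Q̄ = 5203.5.
ε_s = (ΔQ/ΔP)(P̄/Q̄) = (2161/2.05)(5.38/5203.5).

1.089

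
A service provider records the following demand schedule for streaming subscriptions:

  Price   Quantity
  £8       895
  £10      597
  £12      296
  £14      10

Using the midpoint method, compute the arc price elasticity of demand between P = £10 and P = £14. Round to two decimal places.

-5.80

At P = 10, Q = 597; at P = 14, Q = 10.
ΔQ = -587, ΔP = 4. Midpoints: P̄ = 12.00, Q̄ = 303.5.
ε = (ΔQ/ΔP)(P̄/Q̄) = (-587/4)(12.00/303.5).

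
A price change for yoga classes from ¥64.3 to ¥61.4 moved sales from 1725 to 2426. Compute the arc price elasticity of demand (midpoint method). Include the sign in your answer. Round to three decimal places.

-7.320

ΔQ = 2426 − 1725 = 701; ΔP = 61.4 − 64.3 = -2.9.
Midpoints: P̄ = 62.85, Q̄ = 2075.5.
ε = (ΔQ/ΔP)(P̄/Q̄) = (701/-2.9)(62.85/2075.5).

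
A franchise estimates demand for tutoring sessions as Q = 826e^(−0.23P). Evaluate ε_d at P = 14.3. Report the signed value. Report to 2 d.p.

-3.29

At P = 14.3, Q = 30.802.
dQ/dP = −0.23·826e^(−0.23P) = −0.23Q = -7.085.
ε = (dQ/dP)(P/Q) = (-7.085)(14.3/30.802).
|ε| > 1, so demand is elastic at this price.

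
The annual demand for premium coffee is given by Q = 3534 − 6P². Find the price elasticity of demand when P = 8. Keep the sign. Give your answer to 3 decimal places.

At P = 8, Q = 3150.
dQ/dP = −12P = -96.
ε = (dQ/dP)(P/Q) = (-96)(8/3150).
|ε| < 1, so demand is inelastic at this price.

-0.244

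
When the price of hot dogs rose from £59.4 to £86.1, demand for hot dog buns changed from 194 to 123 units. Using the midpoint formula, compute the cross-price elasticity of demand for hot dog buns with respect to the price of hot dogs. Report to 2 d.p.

ΔQ_x = 123 − 194 = -71; ΔP_y = 86.1 − 59.4 = 26.7.
Midpoints: P̄_y = 72.75, Q̄_x = 158.5.
ε_xy = (ΔQ_x/ΔP_y)(P̄_y/Q̄_x) = (-71/26.7)(72.75/158.5).

-1.22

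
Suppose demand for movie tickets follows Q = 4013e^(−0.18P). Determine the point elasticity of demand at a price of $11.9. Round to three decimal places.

-2.142

At P = 11.9, Q = 471.206.
dQ/dP = −0.18·4013e^(−0.18P) = −0.18Q = -84.817.
ε = (dQ/dP)(P/Q) = (-84.817)(11.9/471.206).
|ε| > 1, so demand is elastic at this price.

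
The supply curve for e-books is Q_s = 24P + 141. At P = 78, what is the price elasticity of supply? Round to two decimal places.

0.93

At P = 78, Q_s = 2013.
dQ_s/dP = 24.
ε_s = (dQ_s/dP)(P/Q_s) = (24)(78/2013).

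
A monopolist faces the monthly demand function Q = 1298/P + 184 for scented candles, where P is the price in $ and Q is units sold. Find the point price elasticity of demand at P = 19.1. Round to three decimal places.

-0.270

At P = 19.1, Q = 251.958.
dQ/dP = −1298/P² = -3.558.
ε = (dQ/dP)(P/Q) = (-3.558)(19.1/251.958).
|ε| < 1, so demand is inelastic at this price.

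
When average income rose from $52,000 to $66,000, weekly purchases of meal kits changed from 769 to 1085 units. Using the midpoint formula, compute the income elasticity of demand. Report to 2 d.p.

ΔQ = 316, ΔI = 14000. Midpoints: Ī = 59,000, Q̄ = 927.0.
ε_I = (ΔQ/ΔI)(Ī/Q̄) = (316/14000)(59000/927.0).
ε_I > 0, so the good is normal.

1.44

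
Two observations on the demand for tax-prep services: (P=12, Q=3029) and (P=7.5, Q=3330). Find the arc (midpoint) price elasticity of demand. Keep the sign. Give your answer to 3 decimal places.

ΔQ = 3330 − 3029 = 301; ΔP = 7.5 − 12 = -4.5.
Midpoints: P̄ = 9.75, Q̄ = 3179.5.
ε = (ΔQ/ΔP)(P̄/Q̄) = (301/-4.5)(9.75/3179.5).

-0.205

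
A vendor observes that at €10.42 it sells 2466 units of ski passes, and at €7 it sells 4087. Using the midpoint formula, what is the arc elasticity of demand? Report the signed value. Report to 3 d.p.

-1.260

ΔQ = 4087 − 2466 = 1621; ΔP = 7 − 10.42 = -3.42.
Midpoints: P̄ = 8.71, Q̄ = 3276.5.
ε = (ΔQ/ΔP)(P̄/Q̄) = (1621/-3.42)(8.71/3276.5).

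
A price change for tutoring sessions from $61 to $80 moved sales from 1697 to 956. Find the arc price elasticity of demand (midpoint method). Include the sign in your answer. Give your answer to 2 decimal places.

ΔQ = 956 − 1697 = -741; ΔP = 80 − 61 = 19.
Midpoints: P̄ = 70.50, Q̄ = 1326.5.
ε = (ΔQ/ΔP)(P̄/Q̄) = (-741/19)(70.50/1326.5).

-2.07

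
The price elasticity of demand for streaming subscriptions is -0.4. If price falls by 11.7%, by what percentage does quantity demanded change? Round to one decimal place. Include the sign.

4.7%

%ΔQ ≈ ε × %ΔP = (-0.4)(-11.7%) = 4.68%.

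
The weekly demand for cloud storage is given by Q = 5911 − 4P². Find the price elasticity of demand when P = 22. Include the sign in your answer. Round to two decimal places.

At P = 22, Q = 3975.
dQ/dP = −8P = -176.
ε = (dQ/dP)(P/Q) = (-176)(22/3975).
|ε| < 1, so demand is inelastic at this price.

-0.97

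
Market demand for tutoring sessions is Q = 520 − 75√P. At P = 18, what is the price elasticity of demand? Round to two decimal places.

-0.79

At P = 18, Q = 201.802.
dQ/dP = −75/(2√P) = -8.839.
ε = (dQ/dP)(P/Q) = (-8.839)(18/201.802).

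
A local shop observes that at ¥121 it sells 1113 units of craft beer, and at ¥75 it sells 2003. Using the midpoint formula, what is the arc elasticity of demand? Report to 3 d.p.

-1.217

ΔQ = 2003 − 1113 = 890; ΔP = 75 − 121 = -46.
Midpoints: P̄ = 98.00, Q̄ = 1558.0.
ε = (ΔQ/ΔP)(P̄/Q̄) = (890/-46)(98.00/1558.0).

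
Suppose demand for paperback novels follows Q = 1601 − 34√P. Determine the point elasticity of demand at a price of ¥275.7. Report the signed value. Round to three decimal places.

-0.272

At P = 275.7, Q = 1036.457.
dQ/dP = −34/(2√P) = -1.024.
ε = (dQ/dP)(P/Q) = (-1.024)(275.7/1036.457).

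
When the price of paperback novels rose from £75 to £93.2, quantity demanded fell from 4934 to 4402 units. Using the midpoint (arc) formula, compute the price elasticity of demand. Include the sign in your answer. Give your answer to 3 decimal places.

ΔQ = 4402 − 4934 = -532; ΔP = 93.2 − 75 = 18.2.
Midpoints: P̄ = 84.10, Q̄ = 4668.0.
ε = (ΔQ/ΔP)(P̄/Q̄) = (-532/18.2)(84.10/4668.0).

-0.527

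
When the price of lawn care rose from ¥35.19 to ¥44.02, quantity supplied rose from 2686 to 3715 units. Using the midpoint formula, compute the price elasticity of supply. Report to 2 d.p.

1.44

ΔQ = 3715 − 2686 = 1029; ΔP = 44.02 − 35.19 = 8.83.
Midpoints: P̄ = 39.61, Q̄ = 3200.5.
ε_s = (ΔQ/ΔP)(P̄/Q̄) = (1029/8.83)(39.61/3200.5).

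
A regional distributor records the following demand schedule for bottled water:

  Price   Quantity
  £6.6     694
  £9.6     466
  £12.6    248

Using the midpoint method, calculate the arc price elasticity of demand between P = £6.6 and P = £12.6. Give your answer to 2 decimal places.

At P = 6.6, Q = 694; at P = 12.6, Q = 248.
ΔQ = -446, ΔP = 6.0. Midpoints: P̄ = 9.60, Q̄ = 471.0.
ε = (ΔQ/ΔP)(P̄/Q̄) = (-446/6.0)(9.60/471.0).

-1.52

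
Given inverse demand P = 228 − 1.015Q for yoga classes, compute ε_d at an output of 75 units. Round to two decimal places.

-2.00

At Q = 75, P = 228 − 1.015(75) = 151.88.
dP/dQ = −1.015, so dQ/dP = 1/(−1.015) = -0.985.
ε = (dQ/dP)(P/Q) = (-0.985)(151.88/75).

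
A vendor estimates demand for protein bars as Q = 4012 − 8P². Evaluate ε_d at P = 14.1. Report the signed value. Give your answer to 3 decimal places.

-1.314

At P = 14.1, Q = 2421.520.
dQ/dP = −16P = -225.600.
ε = (dQ/dP)(P/Q) = (-225.600)(14.1/2421.520).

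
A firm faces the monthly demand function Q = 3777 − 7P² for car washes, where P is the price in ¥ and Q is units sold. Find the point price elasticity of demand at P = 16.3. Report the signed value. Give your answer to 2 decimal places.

At P = 16.3, Q = 1917.170.
dQ/dP = −14P = -228.200.
ε = (dQ/dP)(P/Q) = (-228.200)(16.3/1917.170).
|ε| > 1, so demand is elastic at this price.

-1.94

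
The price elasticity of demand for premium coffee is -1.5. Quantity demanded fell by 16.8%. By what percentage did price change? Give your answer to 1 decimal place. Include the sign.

11.2%

%ΔP ≈ %ΔQ / ε = (-16.8%)/(-1.5) = 11.20%.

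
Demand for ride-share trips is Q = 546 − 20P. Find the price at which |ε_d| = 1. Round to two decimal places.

13.65

For linear demand Q = a − bP, ε = −bP/(a − bP). |ε| = 1 when bP = a − bP, i.e. P = a/(2b).
P = 546/(2·20) = 546/40 = 13.6500.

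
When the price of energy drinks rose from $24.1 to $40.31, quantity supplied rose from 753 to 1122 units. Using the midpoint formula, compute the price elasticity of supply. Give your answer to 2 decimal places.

ΔQ = 1122 − 753 = 369; ΔP = 40.31 − 24.1 = 16.21.
Midpoints: P̄ = 32.20, Q̄ = 937.5.
ε_s = (ΔQ/ΔP)(P̄/Q̄) = (369/16.21)(32.20/937.5).

0.78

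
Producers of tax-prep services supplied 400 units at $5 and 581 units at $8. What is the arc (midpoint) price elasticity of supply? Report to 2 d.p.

0.80

ΔQ = 581 − 400 = 181; ΔP = 8 − 5 = 3.
Midpoints: P̄ = 6.50, Q̄ = 490.5.
ε_s = (ΔQ/ΔP)(P̄/Q̄) = (181/3)(6.50/490.5).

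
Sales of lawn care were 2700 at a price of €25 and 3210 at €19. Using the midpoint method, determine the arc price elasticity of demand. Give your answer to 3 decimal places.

-0.633

ΔQ = 3210 − 2700 = 510; ΔP = 19 − 25 = -6.
Midpoints: P̄ = 22.00, Q̄ = 2955.0.
ε = (ΔQ/ΔP)(P̄/Q̄) = (510/-6)(22.00/2955.0).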